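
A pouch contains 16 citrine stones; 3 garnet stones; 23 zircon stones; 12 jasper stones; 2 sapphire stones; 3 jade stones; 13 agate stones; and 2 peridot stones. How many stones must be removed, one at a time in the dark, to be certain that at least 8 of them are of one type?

39

An adversary could hand out at most 7 stones per type (4 types run out sooner): 7 + 3 + 7 + 7 + 2 + 3 + 7 + 2 = 38 stones and still no type has 8.
One more stone lands in a type already at 7, so 39 draws are enough and 38 are not.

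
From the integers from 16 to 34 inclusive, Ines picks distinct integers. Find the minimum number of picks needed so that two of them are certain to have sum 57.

Two chosen integers sum to 57 exactly when both halves of some pair {x, 57−x} with 23 ≤ x ≤ 57−x ≤ 34 are chosen — 6 such pairs.
The remaining 7 elements (those with no distinct partner in range) can never complete a 57-sum, so the worst case takes all of them and one from each pair: 7 + 6 = 13.
By the pigeonhole principle, the 14th integer has to be the second member of some pair, so 13 + 1 = 14.

14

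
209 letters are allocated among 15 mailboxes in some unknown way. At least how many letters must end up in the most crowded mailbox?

By the pigeonhole principle, the 15 mailboxes are the holes and the 209 letters are the pigeons.
If every mailbox held at most 13 letters, the total would be at most 15 × 13 = 195, which is less than 209.
So some mailbox holds at least ⌈209/15⌉ = 14 letters.

14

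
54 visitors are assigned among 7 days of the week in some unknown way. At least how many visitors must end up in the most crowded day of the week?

Pigeonhole: the 7 days of the week are the holes and the 54 visitors are the pigeons.
If every day of the week held at most 7 visitors, the total would be at most 7 × 7 = 49, which is less than 54.
So some day of the week holds at least ⌈54/7⌉ = 8 visitors.

8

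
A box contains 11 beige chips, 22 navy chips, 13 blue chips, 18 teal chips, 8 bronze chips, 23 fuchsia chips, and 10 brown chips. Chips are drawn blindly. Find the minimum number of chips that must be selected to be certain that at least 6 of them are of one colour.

Put each drawn chip into a box by colour. The largest draw with every box below 6 takes min(count, 5) from each colour.
Σ min(cᵢ, 5) = 5 + 5 + 5 + 5 + 5 + 5 + 5 = 35.
Draw number 35 + 1 = 36 must push one box to 6.

36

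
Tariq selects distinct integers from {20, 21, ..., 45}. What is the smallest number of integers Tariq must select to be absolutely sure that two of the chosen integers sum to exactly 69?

Group the elements by complementary pair {x, 69−x}: {24,45}, {25,44}, {26,43}, …, giving 11 two-element pairs and 4 integers whose partner 69−x falls outside [20,45].
Treating each of those 15 groups as a pigeonhole, one can pick one integer per group — 15 integers — with no two summing to 69.
The 16th integer lands in an occupied pair, forcing a sum of 69.

16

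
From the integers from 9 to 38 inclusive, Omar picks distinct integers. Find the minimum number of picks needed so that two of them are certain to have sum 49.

Two chosen integers sum to 49 exactly when both halves of some pair {x, 49−x} with 11 ≤ x ≤ 49−x ≤ 38 are chosen — 14 such pairs.
The remaining 2 elements (those with no distinct partner in range) can never complete a 49-sum, so the worst case takes all of them and one from each pair: 2 + 14 = 16.
By the pigeonhole principle, the 17th integer has to be the second member of some pair, so 16 + 1 = 17.

17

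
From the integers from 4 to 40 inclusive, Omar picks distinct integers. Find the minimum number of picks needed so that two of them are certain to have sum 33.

Group the elements by complementary pair {x, 33−x}: {4,29}, {5,28}, {6,27}, …, giving 13 two-element pairs and 11 integers whose partner 33−x falls outside [4,40].
By the pigeonhole principle, treating each of those 24 groups as a pigeonhole, one can pick one integer per group — 24 integers — with no two summing to 33.
The 25th integer lands in an occupied pair, forcing a sum of 33.

25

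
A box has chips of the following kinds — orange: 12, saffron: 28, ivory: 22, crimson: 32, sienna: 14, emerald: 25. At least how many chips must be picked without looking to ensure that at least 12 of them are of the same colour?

67

Put each drawn chip into a box by colour. The largest draw with every box below 12 takes min(count, 11) from each colour.
Σ min(cᵢ, 11) = 11 + 11 + 11 + 11 + 11 + 11 = 66.
Draw number 66 + 1 = 67 must push one box to 12.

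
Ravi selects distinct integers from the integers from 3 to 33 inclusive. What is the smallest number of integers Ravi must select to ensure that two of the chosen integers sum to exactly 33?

18

Two chosen integers sum to 33 exactly when both halves of some pair {x, 33−x} with 3 ≤ x ≤ 33−x ≤ 30 are chosen — 14 such pairs.
The remaining 3 elements (those with no distinct partner in range) can never complete a 33-sum, so the worst case takes all of them and one from each pair: 3 + 14 = 17.
By the pigeonhole principle, the 18th integer has to be the second member of some pair, so 17 + 1 = 18.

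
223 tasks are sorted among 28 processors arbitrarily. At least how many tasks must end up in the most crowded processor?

The 28 processors are the holes and the 223 tasks are the pigeons.
If every processor held at most 7 tasks, the total would be at most 28 × 7 = 196, which is less than 223.
So some processor holds at least ⌈223/28⌉ = 8 tasks.

8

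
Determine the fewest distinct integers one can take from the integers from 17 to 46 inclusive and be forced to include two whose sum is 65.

17

A set avoiding the sum 65 can contain at most one of each pair {x, 65−x}, plus the 2 elements whose complement lies outside the range.
The integers 17, …, 32 (16 of them) are such a set: any two sum to at least 17+18 = 35 and at most 31+32 = 63 < 65.
Any 17th integer completes one of the 14 pairs, so 17 choices force a sum of 65.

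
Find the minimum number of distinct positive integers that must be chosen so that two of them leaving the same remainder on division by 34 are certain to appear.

35

The 34 residue classes mod 34 are the pigeonholes.
With 34 integers one could put 1 in each residue class and have no class reach 2.
The 35th integer pushes some class to 2, so 34·1 + 1 = 35.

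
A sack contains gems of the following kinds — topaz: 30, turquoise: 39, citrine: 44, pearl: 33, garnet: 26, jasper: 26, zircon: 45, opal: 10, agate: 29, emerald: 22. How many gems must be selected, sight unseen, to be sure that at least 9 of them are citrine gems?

269

In the worst case for collecting citrine gems, every non-citrine gem comes out first.
There are 30 + 39 + 33 + 26 + 26 + 45 + 10 + 29 + 22 = 260 non-citrine gems altogether.
After those, each further gem must be citrine, so 260 + 9 = 269 draws guarantee 9 citrine gems.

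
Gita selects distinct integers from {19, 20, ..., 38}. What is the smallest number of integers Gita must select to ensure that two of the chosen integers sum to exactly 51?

Two chosen integers sum to 51 exactly when both halves of some pair {x, 51−x} with 19 ≤ x ≤ 51−x ≤ 32 are chosen — 7 such pairs.
The remaining 6 elements (those with no distinct partner in range) can never complete a 51-sum, so the worst case takes all of them and one from each pair: 6 + 7 = 13.
The 14th integer has to be the second member of some pair, so 13 + 1 = 14.

14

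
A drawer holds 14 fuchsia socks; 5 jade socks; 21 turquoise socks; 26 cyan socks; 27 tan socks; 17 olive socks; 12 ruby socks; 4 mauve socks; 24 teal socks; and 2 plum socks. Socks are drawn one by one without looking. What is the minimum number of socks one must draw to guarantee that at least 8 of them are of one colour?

By pigeonhole, put each drawn sock into a box by colour. The largest draw with every box below 8 takes min(count, 7) from each colour; colours with fewer than 7 contribute all they have.
Σ min(cᵢ, 7) = 7 + 5 + 7 + 7 + 7 + 7 + 7 + 4 + 7 + 2 = 60.
Draw number 60 + 1 = 61 must push one box to 8.

61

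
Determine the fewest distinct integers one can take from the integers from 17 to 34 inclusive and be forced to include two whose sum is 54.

Group the elements by complementary pair {x, 54−x}: {20,34}, {21,33}, {22,32}, …, giving 7 two-element pairs, the single value 27 (it cannot pair with itself since the integers are distinct), and 3 integers whose partner 54−x falls outside [17,34].
Treating each of those 11 groups as a pigeonhole, one can pick one integer per group — 11 integers — with no two summing to 54.
The 12th integer lands in an occupied pair, forcing a sum of 54.

12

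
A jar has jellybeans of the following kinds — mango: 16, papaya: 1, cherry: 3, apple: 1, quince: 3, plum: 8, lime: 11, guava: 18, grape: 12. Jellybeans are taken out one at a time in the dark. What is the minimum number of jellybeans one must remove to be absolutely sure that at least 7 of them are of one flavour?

39

An adversary could hand out at most 6 jellybeans per flavour (4 flavours run out sooner): 6 + 1 + 3 + 1 + 3 + 6 + 6 + 6 + 6 = 38 jellybeans and still no flavour has 7.
By the pigeonhole principle, one more jellybean lands in a flavour already at 6, so 39 draws are enough and 38 are not.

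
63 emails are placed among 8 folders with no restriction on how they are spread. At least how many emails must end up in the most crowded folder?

8

The 8 folders are the holes and the 63 emails are the pigeons.
If every folder held at most 7 emails, the total would be at most 8 × 7 = 56, which is less than 63.
So some folder holds at least ⌈63/8⌉ = 8 emails.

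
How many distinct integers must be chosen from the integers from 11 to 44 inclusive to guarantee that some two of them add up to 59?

20

A set avoiding the sum 59 can contain at most one of each pair {x, 59−x}, plus the 4 elements whose complement lies outside the range.
The integers 11, …, 29 (19 of them) are such a set: any two sum to at least 11+12 = 23 and at most 28+29 = 57 < 59.
Any 20th integer completes one of the 15 pairs, so 20 choices force a sum of 59.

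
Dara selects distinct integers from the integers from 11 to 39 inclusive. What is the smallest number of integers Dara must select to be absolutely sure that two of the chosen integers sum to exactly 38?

22

Two chosen integers sum to 38 exactly when both halves of some pair {x, 38−x} with 11 ≤ x ≤ 38−x ≤ 27 are chosen — 8 such pairs.
The remaining 13 elements (those with no distinct partner in range) can never complete a 38-sum, so the worst case takes all of them and one from each pair: 13 + 8 = 21.
The 22nd integer has to be the second member of some pair, so 21 + 1 = 22.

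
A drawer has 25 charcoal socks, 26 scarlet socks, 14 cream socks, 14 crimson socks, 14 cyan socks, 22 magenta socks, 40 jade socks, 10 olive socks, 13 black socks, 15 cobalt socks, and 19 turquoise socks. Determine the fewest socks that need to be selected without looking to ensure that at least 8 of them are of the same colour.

An adversary could hand out at most 7 socks per colour: 7 + 7 + 7 + 7 + 7 + 7 + 7 + 7 + 7 + 7 + 7 = 77 socks and still no colour has 8.
Pigeonhole: one more sock lands in a colour already at 7, so 78 draws are enough and 77 are not.

78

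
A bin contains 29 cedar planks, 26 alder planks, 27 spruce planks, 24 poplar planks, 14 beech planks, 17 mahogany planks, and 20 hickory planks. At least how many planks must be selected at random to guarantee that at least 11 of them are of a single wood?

Pigeonhole: the 7 woods are the holes; the planks drawn are the pigeons.
To avoid 11 of any one wood, the worst case takes at most 10 of each wood.
That gives 10 + 10 + 10 + 10 + 10 + 10 + 10 = 70 planks with no wood reaching 11.
The next plank forces some wood to 11, so 70 + 1 = 71.

71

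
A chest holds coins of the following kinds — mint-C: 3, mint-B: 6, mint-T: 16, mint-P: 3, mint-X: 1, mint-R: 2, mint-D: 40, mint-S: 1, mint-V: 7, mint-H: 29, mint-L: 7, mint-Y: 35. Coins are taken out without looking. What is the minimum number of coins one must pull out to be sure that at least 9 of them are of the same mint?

63

By the pigeonhole principle, the 12 mints are the holes; the coins drawn are the pigeons.
To avoid 9 of any one mint, the worst case takes at most 8 of each mint, or every coin of a mint that has fewer than 8.
That gives 3 + 6 + 8 + 3 + 1 + 2 + 8 + 1 + 7 + 8 + 7 + 8 = 62 coins with no mint reaching 9.
The next coin forces some mint to 9, so 62 + 1 = 63.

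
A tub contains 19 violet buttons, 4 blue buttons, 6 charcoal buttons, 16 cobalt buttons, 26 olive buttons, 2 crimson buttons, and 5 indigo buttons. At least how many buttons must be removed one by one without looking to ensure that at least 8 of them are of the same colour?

The 7 colours are the holes; the buttons drawn are the pigeons.
To avoid 8 of any one colour, the worst case takes at most 7 of each colour, or every button of a colour that has fewer than 7.
That gives 7 + 4 + 6 + 7 + 7 + 2 + 5 = 38 buttons with no colour reaching 8.
The next button forces some colour to 8, so 38 + 1 = 39.

39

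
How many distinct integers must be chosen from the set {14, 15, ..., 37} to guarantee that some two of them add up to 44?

17

A set avoiding the sum 44 can contain at most one of each pair {x, 44−x}, plus the 8 elements whose complement lies outside the range or equal to its own complement.
The integers 22, …, 37 (16 of them) are such a set: any two sum to at least 22+23 = 45 > 44.
Any 17th integer completes one of the 8 pairs, so 17 choices force a sum of 44.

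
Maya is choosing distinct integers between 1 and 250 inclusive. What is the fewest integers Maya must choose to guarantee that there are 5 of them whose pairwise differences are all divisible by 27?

109

Integers whose pairwise differences are multiples of 27 are exactly those sharing a remainder mod 27. Pigeonhole: the 27 residue classes mod 27 are the pigeonholes.
With 108 integers one could put 4 in each residue class and have no class reach 5.
The 109th integer pushes some class to 5, so 27·4 + 1 = 109.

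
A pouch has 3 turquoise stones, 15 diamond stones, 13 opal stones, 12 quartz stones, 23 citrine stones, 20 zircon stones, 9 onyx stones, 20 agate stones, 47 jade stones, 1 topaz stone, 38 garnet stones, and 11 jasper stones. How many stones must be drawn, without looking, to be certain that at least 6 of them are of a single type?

55

An adversary could hand out at most 5 stones per type (turquoise, topaz run out sooner): 3 + 5 + 5 + 5 + 5 + 5 + 5 + 5 + 5 + 1 + 5 + 5 = 54 stones and still no type has 6.
One more stone lands in a type already at 5, so 55 draws are enough and 54 are not.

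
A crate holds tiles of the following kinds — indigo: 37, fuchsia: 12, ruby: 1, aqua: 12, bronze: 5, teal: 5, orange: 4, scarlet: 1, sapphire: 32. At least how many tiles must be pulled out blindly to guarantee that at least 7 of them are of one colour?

An adversary could hand out at most 6 tiles per colour (5 colours run out sooner): 6 + 6 + 1 + 6 + 5 + 5 + 4 + 1 + 6 = 40 tiles and still no colour has 7.
By the pigeonhole principle, one more tile lands in a colour already at 6, so 41 draws are enough and 40 are not.

41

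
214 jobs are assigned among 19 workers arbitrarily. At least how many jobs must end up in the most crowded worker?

By pigeonhole, the 19 workers are the holes and the 214 jobs are the pigeons.
If every worker held at most 11 jobs, the total would be at most 19 × 11 = 209, which is less than 214.
So some worker holds at least ⌈214/19⌉ = 12 jobs.

12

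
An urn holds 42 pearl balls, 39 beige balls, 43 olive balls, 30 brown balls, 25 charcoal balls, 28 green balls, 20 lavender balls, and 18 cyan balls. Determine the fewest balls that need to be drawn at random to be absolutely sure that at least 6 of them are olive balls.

In the worst case for collecting olive balls, every non-olive ball comes out first.
There are 42 + 39 + 30 + 25 + 28 + 20 + 18 = 202 non-olive balls altogether.
After those, each further ball must be olive, so 202 + 6 = 208 draws guarantee 6 olive balls.

208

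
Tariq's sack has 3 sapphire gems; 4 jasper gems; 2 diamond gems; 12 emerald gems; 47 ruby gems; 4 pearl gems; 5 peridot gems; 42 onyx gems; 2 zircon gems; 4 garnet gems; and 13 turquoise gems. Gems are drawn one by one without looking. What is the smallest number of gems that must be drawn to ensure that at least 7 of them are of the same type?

49

An adversary could hand out at most 6 gems per type (7 types run out sooner): 3 + 4 + 2 + 6 + 6 + 4 + 5 + 6 + 2 + 4 + 6 = 48 gems and still no type has 7.
Pigeonhole: one more gem lands in a type already at 6, so 49 draws are enough and 48 are not.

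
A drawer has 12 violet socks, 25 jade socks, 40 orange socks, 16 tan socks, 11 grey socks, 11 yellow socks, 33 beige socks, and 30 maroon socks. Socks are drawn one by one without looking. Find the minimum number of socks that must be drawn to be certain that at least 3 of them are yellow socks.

170

In the worst case for collecting yellow socks, every non-yellow sock comes out first.
There are 12 + 25 + 40 + 16 + 11 + 33 + 30 = 167 non-yellow socks altogether.
After those, each further sock must be yellow, so 167 + 3 = 170 draws guarantee 3 yellow socks.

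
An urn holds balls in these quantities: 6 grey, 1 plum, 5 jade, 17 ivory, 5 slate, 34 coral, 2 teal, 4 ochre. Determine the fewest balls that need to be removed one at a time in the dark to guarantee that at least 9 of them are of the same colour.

40

The 8 colours are the holes; the balls drawn are the pigeons.
To avoid 9 of any one colour, the worst case takes at most 8 of each colour, or every ball of a colour that has fewer than 8.
That gives 6 + 1 + 5 + 8 + 5 + 8 + 2 + 4 = 39 balls with no colour reaching 9.
The next ball forces some colour to 9, so 39 + 1 = 40.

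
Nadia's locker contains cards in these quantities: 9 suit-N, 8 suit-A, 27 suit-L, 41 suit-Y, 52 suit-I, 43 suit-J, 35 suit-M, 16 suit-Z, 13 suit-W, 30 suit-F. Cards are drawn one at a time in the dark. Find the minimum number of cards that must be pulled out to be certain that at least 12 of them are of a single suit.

An adversary could hand out at most 11 cards per suit (suit-N, suit-A run out sooner): 9 + 8 + 11 + 11 + 11 + 11 + 11 + 11 + 11 + 11 = 105 cards and still no suit has 12.
Pigeonhole: one more card lands in a suit already at 11, so 106 draws are enough and 105 are not.

106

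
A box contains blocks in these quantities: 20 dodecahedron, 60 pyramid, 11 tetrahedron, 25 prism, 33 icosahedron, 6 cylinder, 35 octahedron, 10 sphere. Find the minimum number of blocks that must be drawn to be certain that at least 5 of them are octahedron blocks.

In the worst case for collecting octahedron blocks, every non-octahedron block comes out first.
There are 20 + 60 + 11 + 25 + 33 + 6 + 10 = 165 non-octahedron blocks altogether.
After those, each further block must be octahedron, so 165 + 5 = 170 draws guarantee 5 octahedron blocks.

170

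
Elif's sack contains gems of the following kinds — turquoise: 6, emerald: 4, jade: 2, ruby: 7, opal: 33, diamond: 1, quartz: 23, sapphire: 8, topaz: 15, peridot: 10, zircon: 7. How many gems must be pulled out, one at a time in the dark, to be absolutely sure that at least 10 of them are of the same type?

An adversary could hand out at most 9 gems per type (7 types run out sooner): 6 + 4 + 2 + 7 + 9 + 1 + 9 + 8 + 9 + 9 + 7 = 71 gems and still no type has 10.
By pigeonhole, one more gem lands in a type already at 9, so 72 draws are enough and 71 are not.

72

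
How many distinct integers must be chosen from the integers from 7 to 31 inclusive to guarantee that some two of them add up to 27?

19

Group the elements by complementary pair {x, 27−x}: {7,20}, {8,19}, {9,18}, …, giving 7 two-element pairs and 11 integers whose partner 27−x falls outside [7,31].
Treating each of those 18 groups as a pigeonhole, one can pick one integer per group — 18 integers — with no two summing to 27.
The 19th integer lands in an occupied pair, forcing a sum of 27.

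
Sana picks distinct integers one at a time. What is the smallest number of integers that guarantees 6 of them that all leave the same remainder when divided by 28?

141

By the pigeonhole principle, the 28 residue classes mod 28 are the pigeonholes.
With 140 integers one could put 5 in each residue class and have no class reach 6.
The 141st integer pushes some class to 6, so 28·5 + 1 = 141.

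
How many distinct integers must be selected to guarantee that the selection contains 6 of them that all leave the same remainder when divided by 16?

81

The 16 residue classes mod 16 are the pigeonholes.
With 80 integers one could put 5 in each residue class and have no class reach 6.
The 81st integer pushes some class to 6, so 16·5 + 1 = 81.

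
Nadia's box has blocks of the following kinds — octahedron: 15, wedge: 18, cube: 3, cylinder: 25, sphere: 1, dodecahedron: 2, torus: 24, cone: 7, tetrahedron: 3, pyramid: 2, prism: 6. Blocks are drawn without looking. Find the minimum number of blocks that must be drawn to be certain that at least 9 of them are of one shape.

57

By the pigeonhole principle, the 11 shapes are the holes; the blocks drawn are the pigeons.
To avoid 9 of any one shape, the worst case takes at most 8 of each shape, or every block of a shape that has fewer than 8.
That gives 8 + 8 + 3 + 8 + 1 + 2 + 8 + 7 + 3 + 2 + 6 = 56 blocks with no shape reaching 9.
The next block forces some shape to 9, so 56 + 1 = 57.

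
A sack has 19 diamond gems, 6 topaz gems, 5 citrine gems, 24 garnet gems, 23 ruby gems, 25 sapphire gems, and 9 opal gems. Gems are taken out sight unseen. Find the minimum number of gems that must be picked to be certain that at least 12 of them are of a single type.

65

By the pigeonhole principle, the 7 types are the holes; the gems drawn are the pigeons.
To avoid 12 of any one type, the worst case takes at most 11 of each type, or every gem of a type that has fewer than 11.
That gives 11 + 6 + 5 + 11 + 11 + 11 + 9 = 64 gems with no type reaching 12.
The next gem forces some type to 12, so 64 + 1 = 65.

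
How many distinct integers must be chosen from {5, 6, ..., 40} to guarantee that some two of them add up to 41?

21

A set avoiding the sum 41 can contain at most one of each pair {x, 41−x}, plus the 4 elements whose complement lies outside the range.
The integers 21, …, 40 (20 of them) are such a set: any two sum to at least 21+22 = 43 > 41.
Any 21st integer completes one of the 16 pairs, so 21 choices force a sum of 41.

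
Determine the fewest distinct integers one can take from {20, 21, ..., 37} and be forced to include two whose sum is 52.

13

Two chosen integers sum to 52 exactly when both halves of some pair {x, 52−x} with 20 ≤ x ≤ 52−x ≤ 32 are chosen — 6 such pairs.
The remaining 6 elements (those with no distinct partner in range) can never complete a 52-sum, so the worst case takes all of them and one from each pair: 6 + 6 = 12.
The 13th integer has to be the second member of some pair, so 12 + 1 = 13.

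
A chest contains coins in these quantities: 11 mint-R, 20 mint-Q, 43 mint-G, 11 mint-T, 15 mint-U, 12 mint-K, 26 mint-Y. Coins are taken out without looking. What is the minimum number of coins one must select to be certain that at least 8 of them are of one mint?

Put each drawn coin into a box by mint. The largest draw with every box below 8 takes min(count, 7) from each mint.
Σ min(cᵢ, 7) = 7 + 7 + 7 + 7 + 7 + 7 + 7 = 49.
Draw number 49 + 1 = 50 must push one box to 8.

50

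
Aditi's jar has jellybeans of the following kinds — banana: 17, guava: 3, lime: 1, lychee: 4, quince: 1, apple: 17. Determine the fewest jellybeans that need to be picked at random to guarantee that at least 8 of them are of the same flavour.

24

By pigeonhole, put each drawn jellybean into a box by flavour. The largest draw with every box below 8 takes min(count, 7) from each flavour; flavours with fewer than 7 contribute all they have.
Σ min(cᵢ, 7) = 7 + 3 + 1 + 4 + 1 + 7 = 23.
Draw number 23 + 1 = 24 must push one box to 8.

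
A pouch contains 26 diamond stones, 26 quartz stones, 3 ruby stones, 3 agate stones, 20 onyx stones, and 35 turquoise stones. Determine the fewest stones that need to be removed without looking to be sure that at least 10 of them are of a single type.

By the pigeonhole principle, the 6 types are the holes; the stones drawn are the pigeons.
To avoid 10 of any one type, the worst case takes at most 9 of each type, or every stone of a type that has fewer than 9.
That gives 9 + 9 + 3 + 3 + 9 + 9 = 42 stones with no type reaching 10.
The next stone forces some type to 10, so 42 + 1 = 43.

43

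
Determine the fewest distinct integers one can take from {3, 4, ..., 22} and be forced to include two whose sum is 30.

14

A set avoiding the sum 30 can contain at most one of each pair {x, 30−x}, plus the 6 elements whose complement lies outside the range or equal to its own complement.
The integers 3, …, 15 (13 of them) are such a set: any two sum to at least 3+4 = 7 and at most 14+15 = 29 < 30.
Any 14th integer completes one of the 7 pairs, so 14 choices force a sum of 30.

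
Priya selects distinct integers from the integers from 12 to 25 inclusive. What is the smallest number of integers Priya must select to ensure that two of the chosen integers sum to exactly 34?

Group the elements by complementary pair {x, 34−x}: {12,22}, {13,21}, {14,20}, …, giving 5 two-element pairs, the single value 17 (it cannot pair with itself since the integers are distinct), and 3 integers whose partner 34−x falls outside [12,25].
Pigeonhole: treating each of those 9 groups as a pigeonhole, one can pick one integer per group — 9 integers — with no two summing to 34.
The 10th integer lands in an occupied pair, forcing a sum of 34.

10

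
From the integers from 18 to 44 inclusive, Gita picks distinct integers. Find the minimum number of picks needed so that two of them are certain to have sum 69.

Two chosen integers sum to 69 exactly when both halves of some pair {x, 69−x} with 25 ≤ x ≤ 69−x ≤ 44 are chosen — 10 such pairs.
The remaining 7 elements (those with no distinct partner in range) can never complete a 69-sum, so the worst case takes all of them and one from each pair: 7 + 10 = 17.
The 18th integer has to be the second member of some pair, so 17 + 1 = 18.

18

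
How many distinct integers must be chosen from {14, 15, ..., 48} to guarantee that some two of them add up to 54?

Group the elements by complementary pair {x, 54−x}: {14,40}, {15,39}, {16,38}, …, giving 13 two-element pairs, the single value 27 (it cannot pair with itself since the integers are distinct), and 8 integers whose partner 54−x falls outside [14,48].
Pigeonhole: treating each of those 22 groups as a pigeonhole, one can pick one integer per group — 22 integers — with no two summing to 54.
The 23rd integer lands in an occupied pair, forcing a sum of 54.

23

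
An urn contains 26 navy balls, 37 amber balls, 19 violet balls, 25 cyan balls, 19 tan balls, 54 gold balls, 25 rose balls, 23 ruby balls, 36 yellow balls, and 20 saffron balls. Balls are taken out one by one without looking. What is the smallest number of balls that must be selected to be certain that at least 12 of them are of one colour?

111

By the pigeonhole principle, the 10 colours are the holes; the balls drawn are the pigeons.
To avoid 12 of any one colour, the worst case takes at most 11 of each colour.
That gives 11 + 11 + 11 + 11 + 11 + 11 + 11 + 11 + 11 + 11 = 110 balls with no colour reaching 12.
The next ball forces some colour to 12, so 110 + 1 = 111.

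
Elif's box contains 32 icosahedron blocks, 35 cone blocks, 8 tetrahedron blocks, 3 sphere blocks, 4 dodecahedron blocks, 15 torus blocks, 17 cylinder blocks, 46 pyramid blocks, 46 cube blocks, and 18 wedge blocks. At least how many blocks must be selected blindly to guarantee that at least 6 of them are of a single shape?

Put each drawn block into a box by shape. The largest draw with every box below 6 takes min(count, 5) from each shape; shapes with fewer than 5 contribute all they have.
Σ min(cᵢ, 5) = 5 + 5 + 5 + 3 + 4 + 5 + 5 + 5 + 5 + 5 = 47.
Draw number 47 + 1 = 48 must push one box to 6.

48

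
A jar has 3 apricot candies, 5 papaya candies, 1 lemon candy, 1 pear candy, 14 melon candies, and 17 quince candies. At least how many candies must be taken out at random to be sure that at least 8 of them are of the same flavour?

25

Pigeonhole: the 6 flavours are the holes; the candies drawn are the pigeons.
To avoid 8 of any one flavour, the worst case takes at most 7 of each flavour, or every candy of a flavour that has fewer than 7.
That gives 3 + 5 + 1 + 1 + 7 + 7 = 24 candies with no flavour reaching 8.
The next candy forces some flavour to 8, so 24 + 1 = 25.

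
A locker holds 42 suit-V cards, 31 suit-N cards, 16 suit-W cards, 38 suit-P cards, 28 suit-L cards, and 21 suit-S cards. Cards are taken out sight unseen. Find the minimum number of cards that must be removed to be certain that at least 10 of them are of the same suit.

An adversary could hand out at most 9 cards per suit: 9 + 9 + 9 + 9 + 9 + 9 = 54 cards and still no suit has 10.
By the pigeonhole principle, one more card lands in a suit already at 9, so 55 draws are enough and 54 are not.

55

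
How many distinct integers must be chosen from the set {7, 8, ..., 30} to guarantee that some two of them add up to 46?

Group the elements by complementary pair {x, 46−x}: {16,30}, {17,29}, {18,28}, …, giving 7 two-element pairs, the single value 23 (it cannot pair with itself since the integers are distinct), and 9 integers whose partner 46−x falls outside [7,30].
By the pigeonhole principle, treating each of those 17 groups as a pigeonhole, one can pick one integer per group — 17 integers — with no two summing to 46.
The 18th integer lands in an occupied pair, forcing a sum of 46.

18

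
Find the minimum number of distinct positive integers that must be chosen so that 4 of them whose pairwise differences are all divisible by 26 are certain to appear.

Integers whose pairwise differences are multiples of 26 are exactly those sharing a remainder mod 26. By the pigeonhole principle, the 26 residue classes mod 26 are the pigeonholes.
With 78 integers one could put 3 in each residue class and have no class reach 4.
The 79th integer pushes some class to 4, so 26·3 + 1 = 79.

79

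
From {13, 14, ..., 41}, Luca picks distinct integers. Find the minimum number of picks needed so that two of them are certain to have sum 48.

19

Group the elements by complementary pair {x, 48−x}: {13,35}, {14,34}, {15,33}, …, giving 11 two-element pairs, the single value 24 (it cannot pair with itself since the integers are distinct), and 6 integers whose partner 48−x falls outside [13,41].
Treating each of those 18 groups as a pigeonhole, one can pick one integer per group — 18 integers — with no two summing to 48.
The 19th integer lands in an occupied pair, forcing a sum of 48.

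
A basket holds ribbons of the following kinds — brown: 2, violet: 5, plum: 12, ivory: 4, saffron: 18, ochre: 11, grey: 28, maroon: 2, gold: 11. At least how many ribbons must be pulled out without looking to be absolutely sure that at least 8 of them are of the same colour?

49

An adversary could hand out at most 7 ribbons per colour (4 colours run out sooner): 2 + 5 + 7 + 4 + 7 + 7 + 7 + 2 + 7 = 48 ribbons and still no colour has 8.
One more ribbon lands in a colour already at 7, so 49 draws are enough and 48 are not.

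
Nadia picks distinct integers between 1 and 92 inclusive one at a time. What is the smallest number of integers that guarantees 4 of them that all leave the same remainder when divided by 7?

By pigeonhole, the 7 residue classes mod 7 are the pigeonholes.
With 21 integers one could put 3 in each residue class and have no class reach 4.
The 22nd integer pushes some class to 4, so 7·3 + 1 = 22.

22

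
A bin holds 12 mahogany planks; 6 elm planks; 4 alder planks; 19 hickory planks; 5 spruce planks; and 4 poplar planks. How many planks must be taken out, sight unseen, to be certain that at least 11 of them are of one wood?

40

Pigeonhole: put each drawn plank into a box by wood. The largest draw with every box below 11 takes min(count, 10) from each wood; woods with fewer than 10 contribute all they have.
Σ min(cᵢ, 10) = 10 + 6 + 4 + 10 + 5 + 4 = 39.
Draw number 39 + 1 = 40 must push one box to 11.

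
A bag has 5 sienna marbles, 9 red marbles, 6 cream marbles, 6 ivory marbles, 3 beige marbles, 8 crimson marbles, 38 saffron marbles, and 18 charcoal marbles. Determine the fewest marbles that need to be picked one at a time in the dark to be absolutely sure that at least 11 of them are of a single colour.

An adversary could hand out at most 10 marbles per colour (6 colours run out sooner): 5 + 9 + 6 + 6 + 3 + 8 + 10 + 10 = 57 marbles and still no colour has 11.
One more marble lands in a colour already at 10, so 58 draws are enough and 57 are not.

58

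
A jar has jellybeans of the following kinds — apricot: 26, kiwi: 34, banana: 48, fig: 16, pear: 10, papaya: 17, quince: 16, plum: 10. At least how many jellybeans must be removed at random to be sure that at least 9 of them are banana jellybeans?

In the worst case for collecting banana jellybeans, every non-banana jellybean comes out first.
There are 26 + 34 + 16 + 10 + 17 + 16 + 10 = 129 non-banana jellybeans altogether.
After those, each further jellybean must be banana, so 129 + 9 = 138 draws guarantee 9 banana jellybeans.

138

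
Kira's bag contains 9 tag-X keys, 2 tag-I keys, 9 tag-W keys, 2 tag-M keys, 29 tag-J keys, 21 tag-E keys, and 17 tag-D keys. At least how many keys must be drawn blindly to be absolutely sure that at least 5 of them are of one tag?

Pigeonhole: put each drawn key into a box by tag. The largest draw with every box below 5 takes min(count, 4) from each tag; tags with fewer than 4 contribute all they have.
Σ min(cᵢ, 4) = 4 + 2 + 4 + 2 + 4 + 4 + 4 = 24.
Draw number 24 + 1 = 25 must push one box to 5.

25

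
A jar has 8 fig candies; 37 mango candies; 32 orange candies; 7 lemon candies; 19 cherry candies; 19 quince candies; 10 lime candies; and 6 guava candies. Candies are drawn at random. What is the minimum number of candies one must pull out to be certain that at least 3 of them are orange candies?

In the worst case for collecting orange candies, every non-orange candy comes out first.
There are 8 + 37 + 7 + 19 + 19 + 10 + 6 = 106 non-orange candies altogether.
After those, each further candy must be orange, so 106 + 3 = 109 draws guarantee 3 orange candies.

109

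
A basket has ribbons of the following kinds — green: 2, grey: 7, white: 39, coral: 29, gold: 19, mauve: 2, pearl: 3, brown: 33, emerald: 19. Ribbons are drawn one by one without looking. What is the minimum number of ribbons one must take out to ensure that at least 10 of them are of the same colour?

60

By the pigeonhole principle, the 9 colours are the holes; the ribbons drawn are the pigeons.
To avoid 10 of any one colour, the worst case takes at most 9 of each colour, or every ribbon of a colour that has fewer than 9.
That gives 2 + 7 + 9 + 9 + 9 + 2 + 3 + 9 + 9 = 59 ribbons with no colour reaching 10.
The next ribbon forces some colour to 10, so 59 + 1 = 60.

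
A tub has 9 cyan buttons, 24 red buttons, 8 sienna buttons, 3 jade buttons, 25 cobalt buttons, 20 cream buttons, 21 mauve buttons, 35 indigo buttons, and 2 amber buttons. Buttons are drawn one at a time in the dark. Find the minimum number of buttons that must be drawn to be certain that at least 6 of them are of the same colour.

41

The 9 colours are the holes; the buttons drawn are the pigeons.
To avoid 6 of any one colour, the worst case takes at most 5 of each colour, or every button of a colour that has fewer than 5.
That gives 5 + 5 + 5 + 3 + 5 + 5 + 5 + 5 + 2 = 40 buttons with no colour reaching 6.
The next button forces some colour to 6, so 40 + 1 = 41.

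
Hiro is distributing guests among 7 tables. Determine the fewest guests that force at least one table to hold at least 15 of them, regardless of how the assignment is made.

With 98 guests one could put exactly 14 in each of the 7 tables, and no table would reach 15.
One more guest must land in a table that already has 14, giving it 15.
So 7 × 14 + 1 = 99 guests are required.

99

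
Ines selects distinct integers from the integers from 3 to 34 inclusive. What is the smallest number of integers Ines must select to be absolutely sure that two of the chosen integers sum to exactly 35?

18

Group the elements by complementary pair {x, 35−x}: {3,32}, {4,31}, {5,30}, …, giving 15 two-element pairs and 2 integers whose partner 35−x falls outside [3,34].
Treating each of those 17 groups as a pigeonhole, one can pick one integer per group — 17 integers — with no two summing to 35.
The 18th integer lands in an occupied pair, forcing a sum of 35.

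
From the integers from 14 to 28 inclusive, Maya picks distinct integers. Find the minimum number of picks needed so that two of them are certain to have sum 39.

10

A set avoiding the sum 39 can contain at most one of each pair {x, 39−x}, plus the 3 elements whose complement lies outside the range.
The integers 20, …, 28 (9 of them) are such a set: any two sum to at least 20+21 = 41 > 39.
By pigeonhole, any 10th integer completes one of the 6 pairs, so 10 choices force a sum of 39.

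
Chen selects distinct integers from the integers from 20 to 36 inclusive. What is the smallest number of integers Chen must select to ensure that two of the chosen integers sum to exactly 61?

Group the elements by complementary pair {x, 61−x}: {25,36}, {26,35}, {27,34}, …, giving 6 two-element pairs and 5 integers whose partner 61−x falls outside [20,36].
Treating each of those 11 groups as a pigeonhole, one can pick one integer per group — 11 integers — with no two summing to 61.
The 12th integer lands in an occupied pair, forcing a sum of 61.

12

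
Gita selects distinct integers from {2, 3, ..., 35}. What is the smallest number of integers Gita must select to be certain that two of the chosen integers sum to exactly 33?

20

A set avoiding the sum 33 can contain at most one of each pair {x, 33−x}, plus the 4 elements whose complement lies outside the range.
The integers 17, …, 35 (19 of them) are such a set: any two sum to at least 17+18 = 35 > 33.
Any 20th integer completes one of the 15 pairs, so 20 choices force a sum of 33.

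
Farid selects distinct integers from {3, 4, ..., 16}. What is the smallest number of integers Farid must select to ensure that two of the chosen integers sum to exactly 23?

10

Two chosen integers sum to 23 exactly when both halves of some pair {x, 23−x} with 7 ≤ x ≤ 23−x ≤ 16 are chosen — 5 such pairs.
The remaining 4 elements (those with no distinct partner in range) can never complete a 23-sum, so the worst case takes all of them and one from each pair: 4 + 5 = 9.
By pigeonhole, the 10th integer has to be the second member of some pair, so 9 + 1 = 10.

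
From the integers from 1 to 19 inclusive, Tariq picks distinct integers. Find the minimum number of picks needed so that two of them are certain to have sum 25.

A set avoiding the sum 25 can contain at most one of each pair {x, 25−x}, plus the 5 elements whose complement lies outside the range.
The integers 1, …, 12 (12 of them) are such a set: any two sum to at least 1+2 = 3 and at most 11+12 = 23 < 25.
Any 13th integer completes one of the 7 pairs, so 13 choices force a sum of 25.

13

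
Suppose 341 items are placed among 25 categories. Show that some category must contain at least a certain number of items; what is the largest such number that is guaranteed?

14

The 25 categories are the holes and the 341 items are the pigeons.
If every category held at most 13 items, the total would be at most 25 × 13 = 325, which is less than 341.
So some category holds at least ⌈341/25⌉ = 14 items.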